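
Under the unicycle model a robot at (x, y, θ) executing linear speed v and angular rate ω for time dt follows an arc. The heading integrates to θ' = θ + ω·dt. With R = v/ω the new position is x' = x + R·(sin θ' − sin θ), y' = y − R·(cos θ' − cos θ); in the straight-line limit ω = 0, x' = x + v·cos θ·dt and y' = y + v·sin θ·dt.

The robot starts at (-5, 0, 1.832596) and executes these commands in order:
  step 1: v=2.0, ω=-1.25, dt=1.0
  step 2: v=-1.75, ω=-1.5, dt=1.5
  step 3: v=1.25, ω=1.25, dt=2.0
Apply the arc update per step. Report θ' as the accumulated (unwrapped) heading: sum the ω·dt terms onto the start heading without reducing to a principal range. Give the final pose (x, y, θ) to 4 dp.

(-4.4029, 2.0675, 0.8326)

step 1: θ'=0.5826 (R=-1.6000) → pose (-4.3348, 1.7502, 0.5826)
step 2: θ'=-1.6674 (R=1.1667) → pose (-6.1379, 2.8369, -1.6674)
step 3: θ'=0.8326 (R=1.0000) → pose (-4.4029, 2.0675, 0.8326)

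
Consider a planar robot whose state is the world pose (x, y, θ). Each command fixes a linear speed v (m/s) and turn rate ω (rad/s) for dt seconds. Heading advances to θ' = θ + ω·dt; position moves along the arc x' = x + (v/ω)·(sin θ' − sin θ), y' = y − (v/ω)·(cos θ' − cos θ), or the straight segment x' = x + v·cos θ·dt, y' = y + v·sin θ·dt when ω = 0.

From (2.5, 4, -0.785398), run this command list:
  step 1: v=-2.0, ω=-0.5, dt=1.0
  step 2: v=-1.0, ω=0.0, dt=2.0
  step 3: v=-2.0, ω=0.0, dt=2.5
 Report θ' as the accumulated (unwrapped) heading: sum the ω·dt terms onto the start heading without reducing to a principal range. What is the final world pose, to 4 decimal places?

(-0.4805, 12.4191, -1.2854)

step 1: θ'=-1.2854 (R=4.0000) → pose (1.4902, 5.7023, -1.2854)
step 2: θ'=-1.2854 (straight) → pose (0.9271, 7.6214, -1.2854)
step 3: θ'=-1.2854 (straight) → pose (-0.4805, 12.4191, -1.2854)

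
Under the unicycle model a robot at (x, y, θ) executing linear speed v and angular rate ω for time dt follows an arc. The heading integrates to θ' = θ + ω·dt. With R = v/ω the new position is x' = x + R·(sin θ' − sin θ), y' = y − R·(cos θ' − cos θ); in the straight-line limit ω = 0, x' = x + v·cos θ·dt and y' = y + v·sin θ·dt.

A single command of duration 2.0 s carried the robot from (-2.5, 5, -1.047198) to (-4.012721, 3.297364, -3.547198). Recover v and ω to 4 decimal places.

v = 1.5000, ω = -1.2500

Δθ = -3.547198 − -1.047198 = -2.500000
ω = Δθ/dt = -2.500000/2.0 = -1.2500
R = −Δy/(cos θ' − cos θ) = -1.2000
v = R·ω = -1.2000·-1.2500 = 1.5000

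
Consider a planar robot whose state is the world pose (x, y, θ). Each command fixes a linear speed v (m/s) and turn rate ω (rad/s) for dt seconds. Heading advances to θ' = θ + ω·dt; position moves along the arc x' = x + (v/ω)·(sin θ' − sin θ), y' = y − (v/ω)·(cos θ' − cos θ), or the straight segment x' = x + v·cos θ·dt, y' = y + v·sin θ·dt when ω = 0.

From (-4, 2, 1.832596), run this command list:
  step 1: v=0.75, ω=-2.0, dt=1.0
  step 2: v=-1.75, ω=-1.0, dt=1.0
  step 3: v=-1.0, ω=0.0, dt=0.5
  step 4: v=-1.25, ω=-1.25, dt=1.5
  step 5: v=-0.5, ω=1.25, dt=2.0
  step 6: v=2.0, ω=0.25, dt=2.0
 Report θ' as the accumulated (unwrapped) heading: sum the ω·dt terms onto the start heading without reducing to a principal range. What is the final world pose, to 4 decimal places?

(-0.3115, 4.9525, -0.0424)

step 1: θ'=-0.1674 (R=-0.3750) → pose (-3.5753, 2.4668, -0.1674)
step 2: θ'=-1.1674 (R=1.7500) → pose (-4.8932, 3.5054, -1.1674)
step 3: θ'=-1.1674 (straight) → pose (-5.0895, 3.9653, -1.1674)
step 4: θ'=-3.0424 (R=1.0000) → pose (-4.2688, 5.3529, -3.0424)
step 5: θ'=-0.5424 (R=-0.4000) → pose (-4.1019, 6.0935, -0.5424)
step 6: θ'=-0.0424 (R=8.0000) → pose (-0.3115, 4.9525, -0.0424)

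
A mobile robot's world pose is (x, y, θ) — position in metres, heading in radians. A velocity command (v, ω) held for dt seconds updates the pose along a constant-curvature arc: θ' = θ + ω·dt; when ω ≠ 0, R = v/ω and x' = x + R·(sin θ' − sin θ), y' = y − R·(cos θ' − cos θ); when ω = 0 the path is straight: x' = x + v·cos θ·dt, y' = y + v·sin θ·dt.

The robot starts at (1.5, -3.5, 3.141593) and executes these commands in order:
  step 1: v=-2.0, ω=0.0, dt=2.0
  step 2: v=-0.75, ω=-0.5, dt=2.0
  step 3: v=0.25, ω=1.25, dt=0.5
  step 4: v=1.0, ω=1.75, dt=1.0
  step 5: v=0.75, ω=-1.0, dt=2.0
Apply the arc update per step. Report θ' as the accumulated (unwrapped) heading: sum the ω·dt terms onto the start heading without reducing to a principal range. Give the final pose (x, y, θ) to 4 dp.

step 1: θ'=3.1416 (straight) → pose (5.5000, -3.5000, 3.1416)
step 2: θ'=2.1416 (R=1.5000) → pose (6.7622, -4.1895, 2.1416)
step 3: θ'=2.7666 (R=0.2000) → pose (6.6672, -4.1115, 2.7666)
step 4: θ'=4.5166 (R=0.5714) → pose (5.8974, -4.5321, 4.5166)
step 5: θ'=2.5166 (R=-0.7500) → pose (4.7229, -4.9944, 2.5166)

(4.7229, -4.9944, 2.5166)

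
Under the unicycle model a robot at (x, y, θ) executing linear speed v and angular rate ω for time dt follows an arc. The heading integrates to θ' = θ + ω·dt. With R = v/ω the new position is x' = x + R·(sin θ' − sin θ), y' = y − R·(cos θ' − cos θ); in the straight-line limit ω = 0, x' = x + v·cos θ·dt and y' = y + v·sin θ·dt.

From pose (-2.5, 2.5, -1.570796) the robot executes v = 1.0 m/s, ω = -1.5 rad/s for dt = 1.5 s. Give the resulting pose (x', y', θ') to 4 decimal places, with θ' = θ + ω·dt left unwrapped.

θ' = -1.5708 + -1.5·1.5 = -3.8208
R = v/ω = 1.0/-1.5 = -0.6667
x' = -2.5 + -0.6667·(sin -3.8208 − sin -1.5708) = -3.5854
y' = 2.5 − -0.6667·(cos -3.8208 − cos -1.5708) = 1.9813

(-3.5854, 1.9813, -3.8208)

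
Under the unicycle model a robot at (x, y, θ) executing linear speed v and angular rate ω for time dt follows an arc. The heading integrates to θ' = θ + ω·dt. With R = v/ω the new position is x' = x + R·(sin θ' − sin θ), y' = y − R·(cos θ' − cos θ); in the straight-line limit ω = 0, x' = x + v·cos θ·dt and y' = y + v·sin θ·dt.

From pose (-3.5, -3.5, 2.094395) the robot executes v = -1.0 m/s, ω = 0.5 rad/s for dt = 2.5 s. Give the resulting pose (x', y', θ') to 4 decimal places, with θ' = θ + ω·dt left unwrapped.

θ' = 2.0944 + 0.5·2.5 = 3.3444
R = v/ω = -1.0/0.5 = -2.0000
x' = -3.5 + -2.0000·(sin 3.3444 − sin 2.0944) = -1.3651
y' = -3.5 − -2.0000·(cos 3.3444 − cos 2.0944) = -4.4590

(-1.3651, -4.4590, 3.3444)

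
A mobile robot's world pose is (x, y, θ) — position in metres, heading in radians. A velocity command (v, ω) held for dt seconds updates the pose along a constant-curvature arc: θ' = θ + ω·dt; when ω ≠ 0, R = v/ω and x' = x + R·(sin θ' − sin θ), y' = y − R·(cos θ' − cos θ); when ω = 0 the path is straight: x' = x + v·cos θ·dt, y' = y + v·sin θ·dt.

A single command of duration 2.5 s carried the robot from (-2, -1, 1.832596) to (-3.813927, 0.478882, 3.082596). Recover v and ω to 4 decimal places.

v = 1.0000, ω = 0.5000

Δθ = 3.082596 − 1.832596 = 1.250000
ω = Δθ/dt = 1.250000/2.5 = 0.5000
R = Δx/(sin θ' − sin θ) = 2.0000
v = R·ω = 2.0000·0.5000 = 1.0000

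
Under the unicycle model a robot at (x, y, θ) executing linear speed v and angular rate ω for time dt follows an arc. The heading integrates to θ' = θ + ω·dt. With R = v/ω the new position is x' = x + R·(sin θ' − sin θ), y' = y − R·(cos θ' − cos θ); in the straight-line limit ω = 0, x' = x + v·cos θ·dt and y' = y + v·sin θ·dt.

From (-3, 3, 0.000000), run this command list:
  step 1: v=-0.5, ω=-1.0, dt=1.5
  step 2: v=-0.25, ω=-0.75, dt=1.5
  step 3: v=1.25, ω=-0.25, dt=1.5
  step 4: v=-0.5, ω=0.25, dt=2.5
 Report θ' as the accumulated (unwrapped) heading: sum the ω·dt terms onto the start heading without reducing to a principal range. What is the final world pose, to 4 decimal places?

step 1: θ'=-1.5000 (R=0.5000) → pose (-3.4987, 3.4646, -1.5000)
step 2: θ'=-2.6250 (R=0.3333) → pose (-3.3309, 3.7780, -2.6250)
step 3: θ'=-3.0000 (R=-5.0000) → pose (-5.0949, 3.1756, -3.0000)
step 4: θ'=-2.3750 (R=-2.0000) → pose (-3.9898, 3.7150, -2.3750)

(-3.9898, 3.7150, -2.3750)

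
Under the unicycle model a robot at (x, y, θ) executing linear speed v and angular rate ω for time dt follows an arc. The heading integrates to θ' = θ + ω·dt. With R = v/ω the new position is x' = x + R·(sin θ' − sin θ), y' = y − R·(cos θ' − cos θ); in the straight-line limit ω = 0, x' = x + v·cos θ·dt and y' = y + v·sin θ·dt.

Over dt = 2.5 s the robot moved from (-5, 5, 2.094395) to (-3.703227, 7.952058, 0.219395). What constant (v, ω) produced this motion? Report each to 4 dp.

v = 1.5000, ω = -0.7500

Δθ = 0.219395 − 2.094395 = -1.875000
ω = Δθ/dt = -1.875000/2.5 = -0.7500
R = −Δy/(cos θ' − cos θ) = -2.0000
v = R·ω = -2.0000·-0.7500 = 1.5000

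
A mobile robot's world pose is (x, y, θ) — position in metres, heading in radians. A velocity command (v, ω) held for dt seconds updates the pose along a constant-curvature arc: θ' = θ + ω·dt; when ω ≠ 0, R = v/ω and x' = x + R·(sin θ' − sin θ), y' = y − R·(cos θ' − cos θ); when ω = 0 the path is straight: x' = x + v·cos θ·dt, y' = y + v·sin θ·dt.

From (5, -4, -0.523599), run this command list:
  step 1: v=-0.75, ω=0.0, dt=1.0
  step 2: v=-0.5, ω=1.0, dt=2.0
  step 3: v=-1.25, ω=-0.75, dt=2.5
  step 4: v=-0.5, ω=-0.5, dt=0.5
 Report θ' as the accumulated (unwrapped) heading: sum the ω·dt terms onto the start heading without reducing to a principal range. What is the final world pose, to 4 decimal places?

step 1: θ'=-0.5236 (straight) → pose (4.3505, -3.6250, -0.5236)
step 2: θ'=1.4764 (R=-0.5000) → pose (3.6027, -4.0109, 1.4764)
step 3: θ'=-0.3986 (R=1.6667) → pose (1.2966, -5.3898, -0.3986)
step 4: θ'=-0.6486 (R=1.0000) → pose (1.0806, -5.2651, -0.6486)

(1.0806, -5.2651, -0.6486)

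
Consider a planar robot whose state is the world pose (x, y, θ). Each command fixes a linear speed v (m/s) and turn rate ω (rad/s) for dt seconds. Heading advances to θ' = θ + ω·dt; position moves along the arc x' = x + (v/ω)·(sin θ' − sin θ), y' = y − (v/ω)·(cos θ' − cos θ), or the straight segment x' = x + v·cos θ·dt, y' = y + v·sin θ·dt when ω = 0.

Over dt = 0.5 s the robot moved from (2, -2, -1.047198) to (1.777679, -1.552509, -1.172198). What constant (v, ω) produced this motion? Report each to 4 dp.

Δθ = -1.172198 − -1.047198 = -0.125000
ω = Δθ/dt = -0.125000/0.5 = -0.2500
R = −Δy/(cos θ' − cos θ) = 4.0000
v = R·ω = 4.0000·-0.2500 = -1.0000

v = -1.0000, ω = -0.2500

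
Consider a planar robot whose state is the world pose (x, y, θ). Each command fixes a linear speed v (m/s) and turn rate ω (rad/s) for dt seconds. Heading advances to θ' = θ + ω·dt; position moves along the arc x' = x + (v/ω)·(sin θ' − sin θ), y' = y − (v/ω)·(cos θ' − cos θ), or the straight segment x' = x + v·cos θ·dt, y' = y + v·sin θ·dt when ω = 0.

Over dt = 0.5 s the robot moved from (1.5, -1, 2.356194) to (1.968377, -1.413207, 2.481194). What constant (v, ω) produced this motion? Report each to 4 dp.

Δθ = 2.481194 − 2.356194 = 0.125000
ω = Δθ/dt = 0.125000/0.5 = 0.2500
R = Δx/(sin θ' − sin θ) = -5.0000
v = R·ω = -5.0000·0.2500 = -1.2500

v = -1.2500, ω = 0.2500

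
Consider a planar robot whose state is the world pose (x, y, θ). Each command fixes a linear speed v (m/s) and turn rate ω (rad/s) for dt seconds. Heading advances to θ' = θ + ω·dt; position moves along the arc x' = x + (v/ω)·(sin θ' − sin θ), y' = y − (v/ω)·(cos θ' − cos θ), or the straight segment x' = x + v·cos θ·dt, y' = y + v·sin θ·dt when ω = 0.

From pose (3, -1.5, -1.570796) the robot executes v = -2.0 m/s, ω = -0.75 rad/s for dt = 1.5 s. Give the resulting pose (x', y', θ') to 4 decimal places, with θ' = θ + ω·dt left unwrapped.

θ' = -1.5708 + -0.75·1.5 = -2.6958
R = v/ω = -2.0/-0.75 = 2.6667
x' = 3 + 2.6667·(sin -2.6958 − sin -1.5708) = 4.5169
y' = -1.5 − 2.6667·(cos -2.6958 − cos -1.5708) = 0.9060

(4.5169, 0.9060, -2.6958)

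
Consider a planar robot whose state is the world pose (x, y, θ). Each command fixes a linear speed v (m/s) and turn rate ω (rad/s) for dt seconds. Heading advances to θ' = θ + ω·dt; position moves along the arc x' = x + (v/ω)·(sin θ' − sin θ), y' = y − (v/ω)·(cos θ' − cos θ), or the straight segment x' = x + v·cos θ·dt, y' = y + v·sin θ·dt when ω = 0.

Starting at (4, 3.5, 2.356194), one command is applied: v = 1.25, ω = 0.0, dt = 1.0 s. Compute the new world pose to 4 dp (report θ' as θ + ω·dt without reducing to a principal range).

(3.1161, 4.3839, 2.3562)

θ' = 2.3562 + 0.0·1.0 = 2.3562
ω = 0 → straight: x' = 4 + 1.25·cos(2.3562)·1.0 = 3.1161
y' = 3.5 + 1.25·sin(2.3562)·1.0 = 4.3839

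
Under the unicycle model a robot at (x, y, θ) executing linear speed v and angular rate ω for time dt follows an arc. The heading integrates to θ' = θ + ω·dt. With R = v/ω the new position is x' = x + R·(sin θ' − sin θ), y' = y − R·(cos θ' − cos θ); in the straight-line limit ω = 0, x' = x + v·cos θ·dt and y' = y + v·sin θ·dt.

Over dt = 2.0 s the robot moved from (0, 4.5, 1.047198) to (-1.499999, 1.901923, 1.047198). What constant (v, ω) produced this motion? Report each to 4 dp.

Δθ = 1.047198 − 1.047198 = 0.000000
ω = Δθ/dt = 0.000000/2.0 = 0.0000
ω = 0 → v = (Δx·cos θ + Δy·sin θ)/dt = -1.5000

v = -1.5000, ω = 0.0000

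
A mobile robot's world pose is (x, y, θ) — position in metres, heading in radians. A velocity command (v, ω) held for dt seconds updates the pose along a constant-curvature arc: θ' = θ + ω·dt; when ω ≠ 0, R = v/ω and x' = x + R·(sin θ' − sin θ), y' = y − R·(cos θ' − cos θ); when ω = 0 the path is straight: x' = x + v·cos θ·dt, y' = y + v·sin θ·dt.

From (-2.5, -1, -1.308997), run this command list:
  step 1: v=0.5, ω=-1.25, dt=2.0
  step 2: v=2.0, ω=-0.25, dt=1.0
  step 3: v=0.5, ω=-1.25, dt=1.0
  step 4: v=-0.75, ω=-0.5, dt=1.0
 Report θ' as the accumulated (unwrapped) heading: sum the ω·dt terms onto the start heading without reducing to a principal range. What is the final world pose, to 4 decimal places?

step 1: θ'=-3.8090 (R=-0.4000) → pose (-3.1340, -1.4177, -3.8090)
step 2: θ'=-4.0590 (R=-8.0000) → pose (-4.5346, 0.0027, -4.0590)
step 3: θ'=-5.3090 (R=-0.4000) → pose (-4.5479, 0.4706, -5.3090)
step 4: θ'=-5.8090 (R=1.5000) → pose (-5.1038, -0.0212, -5.8090)

(-5.1038, -0.0212, -5.8090)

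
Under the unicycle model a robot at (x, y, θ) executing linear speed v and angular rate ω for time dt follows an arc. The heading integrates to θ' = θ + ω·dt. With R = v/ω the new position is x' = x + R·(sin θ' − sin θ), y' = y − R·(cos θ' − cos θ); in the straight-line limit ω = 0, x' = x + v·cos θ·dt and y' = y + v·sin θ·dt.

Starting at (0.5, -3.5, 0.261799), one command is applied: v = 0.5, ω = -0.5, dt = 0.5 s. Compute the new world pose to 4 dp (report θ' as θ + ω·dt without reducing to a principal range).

θ' = 0.2618 + -0.5·0.5 = 0.0118
R = v/ω = 0.5/-0.5 = -1.0000
x' = 0.5 + -1.0000·(sin 0.0118 − sin 0.2618) = 0.7470
y' = -3.5 − -1.0000·(cos 0.0118 − cos 0.2618) = -3.4660

(0.7470, -3.4660, 0.0118)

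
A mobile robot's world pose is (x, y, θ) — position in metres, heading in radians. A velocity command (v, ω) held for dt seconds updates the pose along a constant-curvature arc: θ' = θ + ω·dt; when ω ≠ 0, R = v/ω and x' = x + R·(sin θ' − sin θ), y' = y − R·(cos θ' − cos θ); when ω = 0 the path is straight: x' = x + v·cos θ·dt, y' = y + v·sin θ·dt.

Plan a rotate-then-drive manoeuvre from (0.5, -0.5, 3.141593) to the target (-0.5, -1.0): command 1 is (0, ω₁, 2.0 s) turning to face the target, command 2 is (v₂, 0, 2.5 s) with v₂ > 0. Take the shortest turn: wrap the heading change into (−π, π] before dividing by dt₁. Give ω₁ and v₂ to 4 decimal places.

ω₁ = 0.2318, v₂ = 0.4472

heading to target = atan2(-1−-0.5, -0.5−0.5) = -2.6779
Δθ = wrap(-2.6779 − 3.1416) = 0.4636; ω₁ = Δθ/dt₁ = 0.2318
distance = √((-0.5−0.5)² + (-1−-0.5)²) = 1.1180; v₂ = distance/dt₂ = 0.4472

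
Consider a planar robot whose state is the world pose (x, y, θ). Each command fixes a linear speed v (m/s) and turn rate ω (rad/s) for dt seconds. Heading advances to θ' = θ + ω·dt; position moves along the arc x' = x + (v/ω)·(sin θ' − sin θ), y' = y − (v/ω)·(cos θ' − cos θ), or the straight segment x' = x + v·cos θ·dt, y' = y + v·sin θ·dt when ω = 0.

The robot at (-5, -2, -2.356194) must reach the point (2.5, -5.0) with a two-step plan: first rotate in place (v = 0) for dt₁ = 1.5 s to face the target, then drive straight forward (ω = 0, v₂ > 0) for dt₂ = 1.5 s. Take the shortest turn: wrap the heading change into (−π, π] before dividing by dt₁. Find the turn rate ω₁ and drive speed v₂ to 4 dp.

ω₁ = 1.3171, v₂ = 5.3852

heading to target = atan2(-5−-2, 2.5−-5) = -0.3805
Δθ = wrap(-0.3805 − -2.3562) = 1.9757; ω₁ = Δθ/dt₁ = 1.3171
distance = √((2.5−-5)² + (-5−-2)²) = 8.0777; v₂ = distance/dt₂ = 5.3852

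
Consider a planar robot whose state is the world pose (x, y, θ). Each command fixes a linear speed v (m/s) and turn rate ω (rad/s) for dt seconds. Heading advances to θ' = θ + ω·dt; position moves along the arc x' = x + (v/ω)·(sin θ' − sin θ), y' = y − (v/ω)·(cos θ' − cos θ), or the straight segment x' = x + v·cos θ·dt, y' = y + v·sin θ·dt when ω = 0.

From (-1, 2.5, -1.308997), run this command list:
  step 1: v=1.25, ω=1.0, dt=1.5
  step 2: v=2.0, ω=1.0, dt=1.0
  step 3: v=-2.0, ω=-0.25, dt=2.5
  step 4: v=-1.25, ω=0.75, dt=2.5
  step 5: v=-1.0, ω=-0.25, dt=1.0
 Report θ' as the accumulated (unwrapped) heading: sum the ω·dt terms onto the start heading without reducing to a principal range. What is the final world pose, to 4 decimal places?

step 1: θ'=0.1910 (R=1.2500) → pose (0.4447, 1.5963, 0.1910)
step 2: θ'=1.1910 (R=2.0000) → pose (1.9225, 2.8184, 1.1910)
step 3: θ'=0.5660 (R=8.0000) → pose (-1.2173, -0.9682, 0.5660)
step 4: θ'=2.4410 (R=-1.6667) → pose (-1.3980, -3.6490, 2.4410)
step 5: θ'=2.1910 (R=4.0000) → pose (-0.7216, -4.3820, 2.1910)

(-0.7216, -4.3820, 2.1910)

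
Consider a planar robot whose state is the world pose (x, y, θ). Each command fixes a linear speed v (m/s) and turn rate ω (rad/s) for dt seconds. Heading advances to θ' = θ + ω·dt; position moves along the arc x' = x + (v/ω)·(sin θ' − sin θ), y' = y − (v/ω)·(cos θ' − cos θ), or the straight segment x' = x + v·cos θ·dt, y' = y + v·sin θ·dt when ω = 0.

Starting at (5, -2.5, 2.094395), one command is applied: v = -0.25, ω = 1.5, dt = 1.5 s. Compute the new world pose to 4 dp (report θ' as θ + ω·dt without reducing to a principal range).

θ' = 2.0944 + 1.5·1.5 = 4.3444
R = v/ω = -0.25/1.5 = -0.1667
x' = 5 + -0.1667·(sin 4.3444 − sin 2.0944) = 5.2998
y' = -2.5 − -0.1667·(cos 4.3444 − cos 2.0944) = -2.4766

(5.2998, -2.4766, 4.3444)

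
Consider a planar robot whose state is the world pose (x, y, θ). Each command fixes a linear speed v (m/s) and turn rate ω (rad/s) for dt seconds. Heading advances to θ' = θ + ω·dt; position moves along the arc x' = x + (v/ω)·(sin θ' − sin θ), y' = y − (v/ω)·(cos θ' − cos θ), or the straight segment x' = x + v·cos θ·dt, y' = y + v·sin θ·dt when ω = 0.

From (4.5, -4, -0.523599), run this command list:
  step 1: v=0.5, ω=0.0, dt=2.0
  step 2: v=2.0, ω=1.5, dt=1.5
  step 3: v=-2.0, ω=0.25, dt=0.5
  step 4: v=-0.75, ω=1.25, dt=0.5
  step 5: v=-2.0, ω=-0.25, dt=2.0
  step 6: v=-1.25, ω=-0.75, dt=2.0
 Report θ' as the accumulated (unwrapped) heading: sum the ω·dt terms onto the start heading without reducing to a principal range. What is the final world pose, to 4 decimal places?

(9.4185, -9.6968, 0.4764)

step 1: θ'=-0.5236 (straight) → pose (5.3660, -4.5000, -0.5236)
step 2: θ'=1.7264 (R=1.3333) → pose (7.3499, -3.1387, 1.7264)
step 3: θ'=1.8514 (R=-8.0000) → pose (7.5662, -4.1143, 1.8514)
step 4: θ'=2.4764 (R=-0.6000) → pose (7.7724, -4.4203, 2.4764)
step 5: θ'=1.9764 (R=8.0000) → pose (10.1856, -7.5580, 1.9764)
step 6: θ'=0.4764 (R=1.6667) → pose (9.4185, -9.6968, 0.4764)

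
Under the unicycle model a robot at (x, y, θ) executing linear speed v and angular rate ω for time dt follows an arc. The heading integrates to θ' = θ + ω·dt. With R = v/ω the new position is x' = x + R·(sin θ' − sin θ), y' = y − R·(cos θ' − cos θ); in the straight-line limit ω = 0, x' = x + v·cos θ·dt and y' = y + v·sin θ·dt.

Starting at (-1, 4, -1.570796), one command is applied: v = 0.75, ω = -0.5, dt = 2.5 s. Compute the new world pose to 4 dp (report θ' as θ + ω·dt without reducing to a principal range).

θ' = -1.5708 + -0.5·2.5 = -2.8208
R = v/ω = 0.75/-0.5 = -1.5000
x' = -1 + -1.5000·(sin -2.8208 − sin -1.5708) = -2.0270
y' = 4 − -1.5000·(cos -2.8208 − cos -1.5708) = 2.5765

(-2.0270, 2.5765, -2.8208)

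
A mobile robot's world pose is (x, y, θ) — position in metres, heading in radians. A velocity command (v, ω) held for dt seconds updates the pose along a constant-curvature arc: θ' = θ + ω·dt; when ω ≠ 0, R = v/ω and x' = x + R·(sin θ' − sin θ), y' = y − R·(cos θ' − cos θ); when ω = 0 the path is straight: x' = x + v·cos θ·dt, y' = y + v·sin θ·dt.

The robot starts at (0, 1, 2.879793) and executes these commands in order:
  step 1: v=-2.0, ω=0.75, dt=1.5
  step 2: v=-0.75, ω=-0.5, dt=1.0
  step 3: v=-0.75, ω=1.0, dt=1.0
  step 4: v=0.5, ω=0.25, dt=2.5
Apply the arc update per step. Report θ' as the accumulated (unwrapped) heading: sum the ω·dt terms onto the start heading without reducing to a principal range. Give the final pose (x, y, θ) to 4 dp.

step 1: θ'=4.0048 (R=-2.6667) → pose (2.7167, 1.8424, 4.0048)
step 2: θ'=3.5048 (R=1.5000) → pose (3.3236, 2.2696, 3.5048)
step 3: θ'=4.5048 (R=-0.7500) → pose (3.7911, 2.8161, 4.5048)
step 4: θ'=5.1298 (R=2.0000) → pose (3.9199, 1.5931, 5.1298)

(3.9199, 1.5931, 5.1298)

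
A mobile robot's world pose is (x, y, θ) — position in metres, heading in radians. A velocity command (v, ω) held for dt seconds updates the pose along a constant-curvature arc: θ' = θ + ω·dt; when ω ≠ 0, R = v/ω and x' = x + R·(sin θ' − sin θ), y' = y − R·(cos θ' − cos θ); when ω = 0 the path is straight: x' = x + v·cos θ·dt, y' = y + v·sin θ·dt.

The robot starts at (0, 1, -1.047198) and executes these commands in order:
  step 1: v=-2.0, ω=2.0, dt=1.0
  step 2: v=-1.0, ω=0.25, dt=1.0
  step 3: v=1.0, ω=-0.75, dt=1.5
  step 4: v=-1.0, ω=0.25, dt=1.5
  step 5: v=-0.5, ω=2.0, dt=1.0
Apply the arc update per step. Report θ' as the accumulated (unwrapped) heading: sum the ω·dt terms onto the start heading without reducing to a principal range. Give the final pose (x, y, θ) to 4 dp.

(-2.5012, 0.2416, 2.4528)

step 1: θ'=0.9528 (R=-1.0000) → pose (-1.6811, 1.0794, 0.9528)
step 2: θ'=1.2028 (R=-4.0000) → pose (-2.1531, 0.2008, 1.2028)
step 3: θ'=0.0778 (R=-1.3333) → pose (-1.0127, 1.0504, 0.0778)
step 4: θ'=0.4528 (R=-4.0000) → pose (-2.4517, 0.6594, 0.4528)
step 5: θ'=2.4528 (R=-0.2500) → pose (-2.5012, 0.2416, 2.4528)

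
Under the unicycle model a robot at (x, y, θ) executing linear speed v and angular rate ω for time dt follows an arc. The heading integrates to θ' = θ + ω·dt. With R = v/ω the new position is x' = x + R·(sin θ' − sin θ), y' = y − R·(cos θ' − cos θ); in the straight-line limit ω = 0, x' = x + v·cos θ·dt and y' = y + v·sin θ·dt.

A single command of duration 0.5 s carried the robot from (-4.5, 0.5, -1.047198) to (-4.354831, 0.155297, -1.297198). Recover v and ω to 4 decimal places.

Δθ = -1.297198 − -1.047198 = -0.250000
ω = Δθ/dt = -0.250000/0.5 = -0.5000
R = −Δy/(cos θ' − cos θ) = -1.5000
v = R·ω = -1.5000·-0.5000 = 0.7500

v = 0.7500, ω = -0.5000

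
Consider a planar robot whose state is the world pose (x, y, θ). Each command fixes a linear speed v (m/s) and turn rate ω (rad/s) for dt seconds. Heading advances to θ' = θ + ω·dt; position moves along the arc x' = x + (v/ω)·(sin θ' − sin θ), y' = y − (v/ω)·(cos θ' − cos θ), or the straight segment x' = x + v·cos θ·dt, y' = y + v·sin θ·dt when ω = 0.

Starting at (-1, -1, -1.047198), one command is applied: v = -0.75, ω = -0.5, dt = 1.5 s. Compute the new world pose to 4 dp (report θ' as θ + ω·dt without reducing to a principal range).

θ' = -1.0472 + -0.5·1.5 = -1.7972
R = v/ω = -0.75/-0.5 = 1.5000
x' = -1 + 1.5000·(sin -1.7972 − sin -1.0472) = -1.1627
y' = -1 − 1.5000·(cos -1.7972 − cos -1.0472) = 0.0867

(-1.1627, 0.0867, -1.7972)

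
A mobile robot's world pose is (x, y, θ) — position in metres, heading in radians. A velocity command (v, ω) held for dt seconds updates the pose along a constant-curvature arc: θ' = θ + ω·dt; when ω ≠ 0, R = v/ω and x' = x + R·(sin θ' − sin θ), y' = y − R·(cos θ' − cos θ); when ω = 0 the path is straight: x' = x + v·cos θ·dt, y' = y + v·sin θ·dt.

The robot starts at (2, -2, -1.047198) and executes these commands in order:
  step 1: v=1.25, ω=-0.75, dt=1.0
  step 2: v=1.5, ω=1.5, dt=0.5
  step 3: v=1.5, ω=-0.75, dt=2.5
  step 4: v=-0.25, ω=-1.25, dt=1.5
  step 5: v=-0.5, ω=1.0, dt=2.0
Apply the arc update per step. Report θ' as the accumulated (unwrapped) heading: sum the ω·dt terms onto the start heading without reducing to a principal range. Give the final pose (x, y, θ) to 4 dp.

(1.9023, -7.6091, -2.7972)

step 1: θ'=-1.7972 (R=-1.6667) → pose (2.1808, -3.2075, -1.7972)
step 2: θ'=-1.0472 (R=1.0000) → pose (2.2892, -3.9319, -1.0472)
step 3: θ'=-2.9222 (R=-2.0000) → pose (0.9924, -6.8840, -2.9222)
step 4: θ'=-4.7972 (R=0.2000) → pose (1.2352, -7.0961, -4.7972)
step 5: θ'=-2.7972 (R=-0.5000) → pose (1.9023, -7.6091, -2.7972)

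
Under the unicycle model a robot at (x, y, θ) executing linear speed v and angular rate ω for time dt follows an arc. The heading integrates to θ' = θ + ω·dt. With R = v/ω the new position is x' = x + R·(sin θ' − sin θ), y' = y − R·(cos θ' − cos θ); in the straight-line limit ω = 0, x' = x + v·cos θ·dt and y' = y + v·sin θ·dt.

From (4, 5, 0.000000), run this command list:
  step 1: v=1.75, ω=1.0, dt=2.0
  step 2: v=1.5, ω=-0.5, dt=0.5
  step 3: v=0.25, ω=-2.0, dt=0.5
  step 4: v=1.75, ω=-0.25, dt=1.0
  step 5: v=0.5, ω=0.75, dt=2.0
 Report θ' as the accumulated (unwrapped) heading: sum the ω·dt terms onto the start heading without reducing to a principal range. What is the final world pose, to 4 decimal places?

(7.1071, 10.1894, 2.0000)

step 1: θ'=2.0000 (R=1.7500) → pose (5.5913, 7.4783, 2.0000)
step 2: θ'=1.7500 (R=-3.0000) → pose (5.3672, 8.1920, 1.7500)
step 3: θ'=0.7500 (R=-0.1250) → pose (5.4050, 8.3057, 0.7500)
step 4: θ'=0.5000 (R=-7.0000) → pose (6.8205, 9.3270, 0.5000)
step 5: θ'=2.0000 (R=0.6667) → pose (7.1071, 10.1894, 2.0000)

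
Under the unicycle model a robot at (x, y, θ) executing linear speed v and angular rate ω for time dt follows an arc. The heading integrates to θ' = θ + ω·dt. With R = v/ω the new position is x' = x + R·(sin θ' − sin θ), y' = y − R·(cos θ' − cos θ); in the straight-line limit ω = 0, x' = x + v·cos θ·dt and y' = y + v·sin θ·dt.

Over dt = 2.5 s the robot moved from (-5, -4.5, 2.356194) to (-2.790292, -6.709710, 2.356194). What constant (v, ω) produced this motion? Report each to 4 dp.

Δθ = 2.356194 − 2.356194 = 0.000000
ω = Δθ/dt = 0.000000/2.5 = 0.0000
ω = 0 → v = (Δx·cos θ + Δy·sin θ)/dt = -1.2500

v = -1.2500, ω = 0.0000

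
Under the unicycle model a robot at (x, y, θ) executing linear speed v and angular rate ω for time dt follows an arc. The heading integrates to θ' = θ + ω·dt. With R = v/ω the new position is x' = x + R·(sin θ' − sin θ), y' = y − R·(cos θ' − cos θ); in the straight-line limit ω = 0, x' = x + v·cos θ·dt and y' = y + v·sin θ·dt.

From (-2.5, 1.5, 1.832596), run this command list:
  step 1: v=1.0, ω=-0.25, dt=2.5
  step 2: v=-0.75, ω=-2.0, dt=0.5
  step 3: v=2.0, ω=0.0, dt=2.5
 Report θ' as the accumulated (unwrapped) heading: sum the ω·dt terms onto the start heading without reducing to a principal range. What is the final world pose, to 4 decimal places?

(2.2440, 4.7532, 0.2076)

step 1: θ'=1.2076 (R=-4.0000) → pose (-2.3754, 3.9563, 1.2076)
step 2: θ'=0.2076 (R=0.3750) → pose (-2.6486, 3.7226, 0.2076)
step 3: θ'=0.2076 (straight) → pose (2.2440, 4.7532, 0.2076)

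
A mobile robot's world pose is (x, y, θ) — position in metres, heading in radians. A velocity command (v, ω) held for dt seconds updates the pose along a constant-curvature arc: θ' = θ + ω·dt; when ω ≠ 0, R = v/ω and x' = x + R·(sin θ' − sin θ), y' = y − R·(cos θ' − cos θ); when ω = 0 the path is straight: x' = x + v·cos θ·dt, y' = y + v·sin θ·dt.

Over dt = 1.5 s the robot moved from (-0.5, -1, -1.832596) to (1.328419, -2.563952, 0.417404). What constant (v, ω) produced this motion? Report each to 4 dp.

Δθ = 0.417404 − -1.832596 = 2.250000
ω = Δθ/dt = 2.250000/1.5 = 1.5000
R = Δx/(sin θ' − sin θ) = 1.3333
v = R·ω = 1.3333·1.5000 = 2.0000

v = 2.0000, ω = 1.5000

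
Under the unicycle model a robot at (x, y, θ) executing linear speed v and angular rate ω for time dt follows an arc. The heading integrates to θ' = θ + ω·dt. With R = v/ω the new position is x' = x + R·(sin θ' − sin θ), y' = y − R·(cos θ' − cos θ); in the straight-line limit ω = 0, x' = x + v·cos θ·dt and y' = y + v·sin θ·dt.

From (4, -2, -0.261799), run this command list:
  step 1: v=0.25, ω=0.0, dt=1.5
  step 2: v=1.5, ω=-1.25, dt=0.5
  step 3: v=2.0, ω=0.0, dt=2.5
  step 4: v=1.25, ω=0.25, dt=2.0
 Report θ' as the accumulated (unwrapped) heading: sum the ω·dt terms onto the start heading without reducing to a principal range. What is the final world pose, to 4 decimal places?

(10.1303, -7.8443, -0.3868)

step 1: θ'=-0.2618 (straight) → pose (4.3622, -2.0971, -0.2618)
step 2: θ'=-0.8868 (R=-1.2000) → pose (4.9817, -2.4979, -0.8868)
step 3: θ'=-0.8868 (straight) → pose (8.1412, -6.3732, -0.8868)
step 4: θ'=-0.3868 (R=5.0000) → pose (10.1303, -7.8443, -0.3868)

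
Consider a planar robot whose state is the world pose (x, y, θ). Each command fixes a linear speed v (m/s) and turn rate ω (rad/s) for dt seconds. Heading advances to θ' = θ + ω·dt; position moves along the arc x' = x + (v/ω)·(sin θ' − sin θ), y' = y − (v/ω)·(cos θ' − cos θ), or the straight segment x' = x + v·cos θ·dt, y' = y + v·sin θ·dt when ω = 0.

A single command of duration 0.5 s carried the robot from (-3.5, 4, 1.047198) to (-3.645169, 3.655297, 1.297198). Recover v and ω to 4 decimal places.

Δθ = 1.297198 − 1.047198 = 0.250000
ω = Δθ/dt = 0.250000/0.5 = 0.5000
R = −Δy/(cos θ' − cos θ) = -1.5000
v = R·ω = -1.5000·0.5000 = -0.7500

v = -0.7500, ω = 0.5000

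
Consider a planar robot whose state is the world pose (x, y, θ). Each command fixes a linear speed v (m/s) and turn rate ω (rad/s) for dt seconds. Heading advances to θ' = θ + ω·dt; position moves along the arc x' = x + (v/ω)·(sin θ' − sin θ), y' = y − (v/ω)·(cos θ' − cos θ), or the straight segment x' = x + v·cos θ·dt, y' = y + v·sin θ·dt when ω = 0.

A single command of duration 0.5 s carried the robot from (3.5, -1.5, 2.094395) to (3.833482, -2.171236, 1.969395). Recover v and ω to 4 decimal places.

Δθ = 1.969395 − 2.094395 = -0.125000
ω = Δθ/dt = -0.125000/0.5 = -0.2500
R = −Δy/(cos θ' − cos θ) = 6.0000
v = R·ω = 6.0000·-0.2500 = -1.5000

v = -1.5000, ω = -0.2500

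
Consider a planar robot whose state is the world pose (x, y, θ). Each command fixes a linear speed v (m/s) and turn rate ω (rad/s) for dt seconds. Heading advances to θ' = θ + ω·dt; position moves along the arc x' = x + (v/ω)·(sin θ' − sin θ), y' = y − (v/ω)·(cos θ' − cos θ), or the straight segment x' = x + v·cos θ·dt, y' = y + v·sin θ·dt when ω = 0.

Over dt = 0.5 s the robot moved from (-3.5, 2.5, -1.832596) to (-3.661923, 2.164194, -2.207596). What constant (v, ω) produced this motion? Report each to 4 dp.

Δθ = -2.207596 − -1.832596 = -0.375000
ω = Δθ/dt = -0.375000/0.5 = -0.7500
R = −Δy/(cos θ' − cos θ) = -1.0000
v = R·ω = -1.0000·-0.7500 = 0.7500

v = 0.7500, ω = -0.7500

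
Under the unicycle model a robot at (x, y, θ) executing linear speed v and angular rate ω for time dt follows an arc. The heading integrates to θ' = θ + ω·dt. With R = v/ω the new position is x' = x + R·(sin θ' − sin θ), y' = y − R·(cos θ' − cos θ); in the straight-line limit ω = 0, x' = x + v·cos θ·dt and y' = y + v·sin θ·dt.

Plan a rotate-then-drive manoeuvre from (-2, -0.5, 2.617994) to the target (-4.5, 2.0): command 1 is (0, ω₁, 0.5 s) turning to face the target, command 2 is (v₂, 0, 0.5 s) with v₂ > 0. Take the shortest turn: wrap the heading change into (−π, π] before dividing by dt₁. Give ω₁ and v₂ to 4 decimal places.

ω₁ = -0.5236, v₂ = 7.0711

heading to target = atan2(2−-0.5, -4.5−-2) = 2.3562
Δθ = wrap(2.3562 − 2.6180) = -0.2618; ω₁ = Δθ/dt₁ = -0.5236
distance = √((-4.5−-2)² + (2−-0.5)²) = 3.5355; v₂ = distance/dt₂ = 7.0711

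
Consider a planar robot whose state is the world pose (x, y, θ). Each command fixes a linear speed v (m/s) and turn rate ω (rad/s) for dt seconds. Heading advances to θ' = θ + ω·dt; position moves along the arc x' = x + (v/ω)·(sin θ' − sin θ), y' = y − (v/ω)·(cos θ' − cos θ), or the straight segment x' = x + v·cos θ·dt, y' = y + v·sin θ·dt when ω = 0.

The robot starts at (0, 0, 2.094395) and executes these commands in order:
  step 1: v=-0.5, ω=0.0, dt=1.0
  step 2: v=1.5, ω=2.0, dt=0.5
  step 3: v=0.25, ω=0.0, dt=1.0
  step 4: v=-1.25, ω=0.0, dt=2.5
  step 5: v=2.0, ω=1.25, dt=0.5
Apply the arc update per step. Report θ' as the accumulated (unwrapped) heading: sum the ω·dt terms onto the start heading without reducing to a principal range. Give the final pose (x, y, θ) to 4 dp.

(1.5583, -0.4524, 3.7194)

step 1: θ'=2.0944 (straight) → pose (0.2500, -0.4330, 2.0944)
step 2: θ'=3.0944 (R=0.7500) → pose (-0.3641, -0.0588, 3.0944)
step 3: θ'=3.0944 (straight) → pose (-0.6139, -0.0471, 3.0944)
step 4: θ'=3.0944 (straight) → pose (2.5077, -0.1945, 3.0944)
step 5: θ'=3.7194 (R=1.6000) → pose (1.5583, -0.4524, 3.7194)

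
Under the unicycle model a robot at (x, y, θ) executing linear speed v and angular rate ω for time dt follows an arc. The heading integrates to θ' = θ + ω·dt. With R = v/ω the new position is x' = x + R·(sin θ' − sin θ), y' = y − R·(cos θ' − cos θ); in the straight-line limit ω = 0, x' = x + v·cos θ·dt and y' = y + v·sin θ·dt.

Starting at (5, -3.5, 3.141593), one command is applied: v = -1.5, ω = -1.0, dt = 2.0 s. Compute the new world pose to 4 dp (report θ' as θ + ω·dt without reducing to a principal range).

θ' = 3.1416 + -1.0·2.0 = 1.1416
R = v/ω = -1.5/-1.0 = 1.5000
x' = 5 + 1.5000·(sin 1.1416 − sin 3.1416) = 6.3639
y' = -3.5 − 1.5000·(cos 1.1416 − cos 3.1416) = -5.6242

(6.3639, -5.6242, 1.1416)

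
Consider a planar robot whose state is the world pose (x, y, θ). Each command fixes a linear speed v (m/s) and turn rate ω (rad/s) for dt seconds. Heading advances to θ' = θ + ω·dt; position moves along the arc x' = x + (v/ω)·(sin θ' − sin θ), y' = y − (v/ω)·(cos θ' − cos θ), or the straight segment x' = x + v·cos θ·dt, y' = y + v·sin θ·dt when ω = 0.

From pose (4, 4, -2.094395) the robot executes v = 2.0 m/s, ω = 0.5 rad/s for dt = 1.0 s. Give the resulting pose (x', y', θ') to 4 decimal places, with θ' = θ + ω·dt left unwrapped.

(3.4652, 2.0944, -1.5944)

θ' = -2.0944 + 0.5·1.0 = -1.5944
R = v/ω = 2.0/0.5 = 4.0000
x' = 4 + 4.0000·(sin -1.5944 − sin -2.0944) = 3.4652
y' = 4 − 4.0000·(cos -1.5944 − cos -2.0944) = 2.0944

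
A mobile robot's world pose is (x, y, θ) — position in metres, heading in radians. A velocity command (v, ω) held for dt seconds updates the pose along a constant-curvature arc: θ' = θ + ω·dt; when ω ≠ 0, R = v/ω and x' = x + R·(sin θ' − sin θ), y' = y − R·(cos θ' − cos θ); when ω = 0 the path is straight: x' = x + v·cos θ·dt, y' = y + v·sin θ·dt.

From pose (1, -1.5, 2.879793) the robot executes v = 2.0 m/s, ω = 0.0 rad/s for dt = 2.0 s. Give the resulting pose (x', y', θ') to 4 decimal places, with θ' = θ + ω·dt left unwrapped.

(-2.8637, -0.4647, 2.8798)

θ' = 2.8798 + 0.0·2.0 = 2.8798
ω = 0 → straight: x' = 1 + 2.0·cos(2.8798)·2.0 = -2.8637
y' = -1.5 + 2.0·sin(2.8798)·2.0 = -0.4647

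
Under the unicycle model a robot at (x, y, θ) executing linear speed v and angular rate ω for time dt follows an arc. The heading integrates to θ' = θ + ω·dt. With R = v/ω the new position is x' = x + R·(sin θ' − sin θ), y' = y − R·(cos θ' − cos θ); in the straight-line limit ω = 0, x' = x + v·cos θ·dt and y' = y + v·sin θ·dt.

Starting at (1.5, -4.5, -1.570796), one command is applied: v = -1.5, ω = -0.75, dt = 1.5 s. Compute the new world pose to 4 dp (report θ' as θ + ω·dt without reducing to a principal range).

θ' = -1.5708 + -0.75·1.5 = -2.6958
R = v/ω = -1.5/-0.75 = 2.0000
x' = 1.5 + 2.0000·(sin -2.6958 − sin -1.5708) = 2.6376
y' = -4.5 − 2.0000·(cos -2.6958 − cos -1.5708) = -2.6955

(2.6376, -2.6955, -2.6958)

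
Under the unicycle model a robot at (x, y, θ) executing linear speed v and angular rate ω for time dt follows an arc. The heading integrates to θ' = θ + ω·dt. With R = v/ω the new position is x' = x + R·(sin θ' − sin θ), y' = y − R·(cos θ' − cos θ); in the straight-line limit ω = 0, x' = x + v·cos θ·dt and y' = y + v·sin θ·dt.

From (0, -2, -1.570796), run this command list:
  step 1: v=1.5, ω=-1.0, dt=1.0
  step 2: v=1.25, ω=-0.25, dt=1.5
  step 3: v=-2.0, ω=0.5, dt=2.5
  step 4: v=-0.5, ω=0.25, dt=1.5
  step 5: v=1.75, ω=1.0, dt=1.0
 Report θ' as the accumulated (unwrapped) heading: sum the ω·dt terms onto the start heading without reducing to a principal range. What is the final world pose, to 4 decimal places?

step 1: θ'=-2.5708 (R=-1.5000) → pose (-0.6895, -3.2622, -2.5708)
step 2: θ'=-2.9458 (R=-5.0000) → pose (-2.4183, -3.9593, -2.9458)
step 3: θ'=-1.6958 (R=-4.0000) → pose (0.7723, -0.5344, -1.6958)
step 4: θ'=-1.3208 (R=-2.0000) → pose (0.7257, 0.2097, -1.3208)
step 5: θ'=-0.3208 (R=1.7500) → pose (1.8695, -1.0181, -0.3208)

(1.8695, -1.0181, -0.3208)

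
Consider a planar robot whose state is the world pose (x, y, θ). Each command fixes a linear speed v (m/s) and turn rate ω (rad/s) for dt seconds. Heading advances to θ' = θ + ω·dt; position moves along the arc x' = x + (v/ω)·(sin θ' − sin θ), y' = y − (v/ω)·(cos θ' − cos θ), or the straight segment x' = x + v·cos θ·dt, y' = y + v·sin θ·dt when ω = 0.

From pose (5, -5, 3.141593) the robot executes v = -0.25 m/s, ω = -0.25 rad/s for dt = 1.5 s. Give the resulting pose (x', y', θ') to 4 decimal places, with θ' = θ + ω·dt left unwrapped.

(5.3663, -5.0695, 2.7666)

θ' = 3.1416 + -0.25·1.5 = 2.7666
R = v/ω = -0.25/-0.25 = 1.0000
x' = 5 + 1.0000·(sin 2.7666 − sin 3.1416) = 5.3663
y' = -5 − 1.0000·(cos 2.7666 − cos 3.1416) = -5.0695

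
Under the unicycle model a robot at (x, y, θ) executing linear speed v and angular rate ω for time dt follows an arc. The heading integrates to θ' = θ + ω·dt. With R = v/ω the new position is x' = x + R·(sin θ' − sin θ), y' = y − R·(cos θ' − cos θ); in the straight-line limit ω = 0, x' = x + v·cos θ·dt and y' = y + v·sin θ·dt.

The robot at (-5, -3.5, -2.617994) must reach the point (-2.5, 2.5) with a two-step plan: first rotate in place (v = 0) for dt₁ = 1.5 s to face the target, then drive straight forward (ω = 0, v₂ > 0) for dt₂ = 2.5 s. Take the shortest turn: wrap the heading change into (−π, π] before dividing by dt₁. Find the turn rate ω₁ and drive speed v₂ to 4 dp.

ω₁ = -1.6595, v₂ = 2.6000

heading to target = atan2(2.5−-3.5, -2.5−-5) = 1.1760
Δθ = wrap(1.1760 − -2.6180) = -2.4892; ω₁ = Δθ/dt₁ = -1.6595
distance = √((-2.5−-5)² + (2.5−-3.5)²) = 6.5000; v₂ = distance/dt₂ = 2.6000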